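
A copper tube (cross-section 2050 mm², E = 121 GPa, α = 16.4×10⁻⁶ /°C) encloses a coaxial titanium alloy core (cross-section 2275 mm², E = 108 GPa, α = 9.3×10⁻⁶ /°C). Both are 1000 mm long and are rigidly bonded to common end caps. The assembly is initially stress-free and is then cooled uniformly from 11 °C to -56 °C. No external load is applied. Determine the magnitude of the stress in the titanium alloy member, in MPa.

σ ≈ 25.8 MPa (compressive)

Both members must finish at the same length. With the larger α, the copper tends to over-contract; the plates restrain it, putting the copper in tension and the titanium alloy in compression. With no external load the two internal forces are equal and opposite, magnitude P.
Compatibility of the two members (thermal + elastic change equal): (α₁ − α₂)ΔT = P·[1/(A₁E₁) + 1/(A₂E₂)].
|α₁ − α₂|·ΔT = 7.1×10⁻⁶ × 67 = 0.0004757.
1/(A₁E₁) + 1/(A₂E₂) = 1/(2050×121×10³) + 1/(2275×108×10³) = 8.101×10⁻⁹ N⁻¹.
So P = 0.0004757 / 8.101×10⁻⁹ = 58.72 kN.
σ_{titanium alloy} = P/A₂ = 58720/2275 = 25.81 MPa, compressive.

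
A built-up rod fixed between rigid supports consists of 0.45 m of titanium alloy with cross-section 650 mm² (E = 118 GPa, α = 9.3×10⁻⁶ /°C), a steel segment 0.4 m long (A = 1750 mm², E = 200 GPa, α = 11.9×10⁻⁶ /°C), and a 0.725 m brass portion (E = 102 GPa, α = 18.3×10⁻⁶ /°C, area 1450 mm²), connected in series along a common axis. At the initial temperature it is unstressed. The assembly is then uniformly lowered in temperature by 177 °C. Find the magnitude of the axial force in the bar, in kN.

P ≈ 330 kN (tensile)

With the walls removed the bar would change length by δ_free = Σ αᵢΔT Lᵢ = 9.3×10⁻⁶×177×450 + 11.9×10⁻⁶×177×400 + 18.3×10⁻⁶×177×725 = 3.932 mm.
Since the ends are fixed, an axial force P builds up, equal in every segment, with P · Σ Lᵢ/(AᵢEᵢ) = δ_free.
Σ Lᵢ/(AᵢEᵢ) = 450/(650×118×10³) + 400/(1750×200×10³) + 725/(1450×102×10³) = 1.191×10⁻⁵ mm/N.
Hence P = δ_free / Σ(L/AE) = 3.932/1.191×10⁻⁵ = 330.1 kN (tensile).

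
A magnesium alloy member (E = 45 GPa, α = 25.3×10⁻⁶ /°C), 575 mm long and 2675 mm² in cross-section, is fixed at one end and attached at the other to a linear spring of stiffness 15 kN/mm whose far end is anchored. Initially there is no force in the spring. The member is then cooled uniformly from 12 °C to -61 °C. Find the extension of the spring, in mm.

If the spring were absent the member would shorten by αΔT L = 25.3×10⁻⁶ × 73 × 575 = 1.062 mm.
Let P be the tensile force in the spring. The member extends elastically by PL/(AE) and the spring stretches by P/k; together these equal δ_free.
So P = δ_free / [L/(AE) + 1/k] = 1.062 / [ 575/(2675×45×10³) + 1/(15×10³) ].
P = 1.062 / 7.144×10⁻⁵ = 14860 N.
Spring extension = P/k = 14860/(15×10³) = 0.991 mm.

δ ≈ 0.991 mm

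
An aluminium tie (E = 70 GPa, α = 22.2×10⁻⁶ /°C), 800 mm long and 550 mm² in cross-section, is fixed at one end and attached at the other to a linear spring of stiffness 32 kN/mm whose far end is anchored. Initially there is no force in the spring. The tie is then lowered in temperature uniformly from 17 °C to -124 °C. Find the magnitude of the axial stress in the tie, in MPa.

Free thermal contraction: δ_free = αΔT L = 22.2×10⁻⁶ × 141 × 800 = 2.504 mm.
Let P be the tensile force in the spring. The tie extends elastically by PL/(AE) and the spring stretches by P/k; together these equal δ_free.
P [ L/(AE) + 1/k ] = δ_free → P [ 800/(550×70×10³) + 1/(32×10³) ] = 2.504.
P = 2.504 / 5.203×10⁻⁵ = 48130 N.
σ = P/A = 48130/550 = 87.51 MPa.

σ ≈ 87.5 MPa (tensile)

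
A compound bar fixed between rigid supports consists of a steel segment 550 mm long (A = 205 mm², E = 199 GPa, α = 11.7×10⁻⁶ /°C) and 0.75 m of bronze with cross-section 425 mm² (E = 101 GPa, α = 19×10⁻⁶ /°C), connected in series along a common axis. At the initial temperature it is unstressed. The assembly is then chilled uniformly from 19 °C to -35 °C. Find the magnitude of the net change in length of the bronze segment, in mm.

|ΔL| ≈ 0.139 mm

With the walls removed the bar would change length by δ_free = Σ αᵢΔT Lᵢ = 11.7×10⁻⁶×54×550 + 19×10⁻⁶×54×750 = 1.117 mm.
The rigid supports impose zero overall length change; the single axial force P common to all segments must satisfy P Σ Lᵢ/(AᵢEᵢ) = δ_free.
Σ Lᵢ/(AᵢEᵢ) = 550/(205×199×10³) + 750/(425×101×10³) = 3.095×10⁻⁵ mm/N.
So P = 1.117 / 3.095×10⁻⁵ = 36.09 kN, tensile.
For the bronze segment, free thermal change = 19×10⁻⁶×54×750 = 0.7695 mm and elastic change from P = 36090×750/(425×101×10³) = 0.6305 mm; these oppose, so the net change is 0.139 mm (segment shortens).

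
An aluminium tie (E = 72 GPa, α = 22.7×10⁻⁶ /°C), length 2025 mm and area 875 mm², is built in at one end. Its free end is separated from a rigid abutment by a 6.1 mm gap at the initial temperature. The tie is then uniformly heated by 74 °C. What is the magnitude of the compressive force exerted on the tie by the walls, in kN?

Free thermal elongation = αΔT L = 22.7×10⁻⁶ × 74 × 2025 = 3.402 mm.
This is smaller than the 6.1 mm clearance, so the tie expands freely without reaching the stop — the stress is zero.

P ≈ 0 kN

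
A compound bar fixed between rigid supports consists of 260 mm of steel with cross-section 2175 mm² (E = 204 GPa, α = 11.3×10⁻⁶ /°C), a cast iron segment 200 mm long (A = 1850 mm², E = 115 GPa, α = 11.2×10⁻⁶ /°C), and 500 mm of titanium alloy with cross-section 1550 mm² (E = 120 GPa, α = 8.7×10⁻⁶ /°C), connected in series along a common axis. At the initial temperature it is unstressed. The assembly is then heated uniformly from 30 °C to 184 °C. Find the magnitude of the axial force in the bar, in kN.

With the walls removed the bar would change length by δ_free = Σ αᵢΔT Lᵢ = 11.3×10⁻⁶×154×260 + 11.2×10⁻⁶×154×200 + 8.7×10⁻⁶×154×500 = 1.467 mm.
The rigid supports impose zero overall length change; the single axial force P common to all segments must satisfy P Σ Lᵢ/(AᵢEᵢ) = δ_free.
The series flexibility is Σ Lᵢ/(AᵢEᵢ) = 260/(2175×204×10³) + 200/(1850×115×10³) + 500/(1550×120×10³) = 4.214×10⁻⁶ mm/N.
P = 1.467 / 4.214×10⁻⁶ = 348200 N = 348.2 kN, compressive.

P ≈ 348 kN (compressive)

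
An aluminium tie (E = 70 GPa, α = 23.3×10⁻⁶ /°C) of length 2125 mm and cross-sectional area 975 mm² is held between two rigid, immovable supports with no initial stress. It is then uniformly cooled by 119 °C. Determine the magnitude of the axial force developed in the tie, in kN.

With zero net strain, σ = E·αΔT = 70 GPa × 23.3×10⁻⁶ × 119 = 194.1 MPa.
Then P = σA = 194.1 × 975 mm² = 189.2 kN, tensile.

P ≈ 189 kN (tensile)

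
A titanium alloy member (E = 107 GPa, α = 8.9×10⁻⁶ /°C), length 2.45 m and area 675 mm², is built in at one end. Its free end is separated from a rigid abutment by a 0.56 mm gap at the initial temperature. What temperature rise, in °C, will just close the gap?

ΔT ≈ 25.7 °C

Contact occurs when the free expansion equals the gap: αΔT L = 0.56 mm.
So ΔT = g/(αL) = 0.56/(8.9×10⁻⁶ × 2450) = 25.68 °C.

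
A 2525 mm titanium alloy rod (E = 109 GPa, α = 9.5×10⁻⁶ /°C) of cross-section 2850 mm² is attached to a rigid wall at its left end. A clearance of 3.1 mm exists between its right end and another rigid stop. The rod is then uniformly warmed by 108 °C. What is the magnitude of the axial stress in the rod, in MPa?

Free thermal elongation = αΔT L = 9.5×10⁻⁶ × 108 × 2525 = 2.591 mm.
Since δ_free = 2.59 mm is less than the 3.1 mm gap, the rod never touches the wall. No axial force develops.

σ ≈ 0 MPa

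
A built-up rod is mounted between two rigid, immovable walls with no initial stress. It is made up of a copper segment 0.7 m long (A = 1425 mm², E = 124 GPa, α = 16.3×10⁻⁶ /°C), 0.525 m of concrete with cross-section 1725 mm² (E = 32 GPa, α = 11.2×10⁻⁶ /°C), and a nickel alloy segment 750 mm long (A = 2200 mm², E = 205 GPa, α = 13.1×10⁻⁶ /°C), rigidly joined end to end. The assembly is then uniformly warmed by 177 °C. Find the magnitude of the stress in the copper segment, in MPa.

If the supports were absent, the total length change would be Σ αᵢΔT Lᵢ = 16.3×10⁻⁶×177×700 + 11.2×10⁻⁶×177×525 + 13.1×10⁻⁶×177×750 = 4.799 mm.
The walls prevent any net length change, so an axial force P (same in every segment) develops. Compatibility: P · Σ Lᵢ/(AᵢEᵢ) = δ_free.
The series flexibility is Σ Lᵢ/(AᵢEᵢ) = 700/(1425×124×10³) + 525/(1725×32×10³) + 750/(2200×205×10³) = 1.514×10⁻⁵ mm/N.
So P = 4.799 / 1.514×10⁻⁵ = 317.1 kN, compressive.
σ_{copper} = P / A = 317100 / 1425 = 222.5 MPa.

σ ≈ 223 MPa (compressive)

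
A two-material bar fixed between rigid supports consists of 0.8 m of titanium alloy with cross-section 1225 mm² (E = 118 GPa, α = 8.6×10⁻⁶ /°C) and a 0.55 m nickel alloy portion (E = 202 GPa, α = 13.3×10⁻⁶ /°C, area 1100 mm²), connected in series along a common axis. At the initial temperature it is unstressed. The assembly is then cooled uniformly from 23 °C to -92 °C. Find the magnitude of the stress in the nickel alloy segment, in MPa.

σ ≈ 185 MPa (tensile)

If the supports were absent, the total length change would be Σ αᵢΔT Lᵢ = 8.6×10⁻⁶×115×800 + 13.3×10⁻⁶×115×550 = 1.632 mm.
The walls prevent any net length change, so an axial force P (same in every segment) develops. Compatibility: P · Σ Lᵢ/(AᵢEᵢ) = δ_free.
Σ Lᵢ/(AᵢEᵢ) = 800/(1225×118×10³) + 550/(1100×202×10³) = 8.01×10⁻⁶ mm/N.
P = 1.632 / 8.01×10⁻⁶ = 203800 N = 203.8 kN, tensile.
σ_{nickel alloy} = P / A = 203800 / 1100 = 185.3 MPa.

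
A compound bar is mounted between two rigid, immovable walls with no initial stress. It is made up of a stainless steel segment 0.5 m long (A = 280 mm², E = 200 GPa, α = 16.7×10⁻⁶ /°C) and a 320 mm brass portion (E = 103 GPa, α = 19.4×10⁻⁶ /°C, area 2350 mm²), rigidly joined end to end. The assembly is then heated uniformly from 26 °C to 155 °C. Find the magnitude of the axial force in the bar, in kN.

P ≈ 183 kN (compressive)

With the walls removed the bar would change length by δ_free = Σ αᵢΔT Lᵢ = 16.7×10⁻⁶×129×500 + 19.4×10⁻⁶×129×320 = 1.878 mm.
The rigid supports impose zero overall length change; the single axial force P common to all segments must satisfy P Σ Lᵢ/(AᵢEᵢ) = δ_free.
Σ Lᵢ/(AᵢEᵢ) = 500/(280×200×10³) + 320/(2350×103×10³) = 1.025×10⁻⁵ mm/N.
So P = 1.878 / 1.025×10⁻⁵ = 183.2 kN, compressive.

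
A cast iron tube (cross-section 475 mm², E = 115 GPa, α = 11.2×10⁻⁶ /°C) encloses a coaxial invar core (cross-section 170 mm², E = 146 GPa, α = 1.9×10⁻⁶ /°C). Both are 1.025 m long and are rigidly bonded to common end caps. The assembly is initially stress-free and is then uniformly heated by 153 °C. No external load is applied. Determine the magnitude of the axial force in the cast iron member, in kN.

P ≈ 24.3 kN (compressive in the cast iron)

Equilibrium of a rigid end plate with no external load gives equal and opposite internal forces ±P in the two members. Since α_{cast iron} > α_{invar}, heating drives the cast iron into compression and the invar into tension.
Equating the net (thermal + elastic) strains gives |α₁ − α₂|·ΔT = P·[1/(A₁E₁) + 1/(A₂E₂)].
|α₁ − α₂|·ΔT = 9.3×10⁻⁶ × 153 = 0.001423.
1/(A₁E₁) + 1/(A₂E₂) = 1/(475×115×10³) + 1/(170×146×10³) = 5.86×10⁻⁸ N⁻¹.
So P = 0.001423 / 5.86×10⁻⁸ = 24.28 kN.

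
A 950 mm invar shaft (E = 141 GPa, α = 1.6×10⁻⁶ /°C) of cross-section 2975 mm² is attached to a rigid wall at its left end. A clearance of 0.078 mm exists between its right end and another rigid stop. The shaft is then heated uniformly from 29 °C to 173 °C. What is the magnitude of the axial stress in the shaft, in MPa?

σ ≈ 20.9 MPa (compressive)

Unrestrained expansion: δ_free = αΔT L = 1.6×10⁻⁶ × 144 × 950 = 0.2189 mm.
The gap closes (δ_free > 0.078 mm) and the wall then resists a further 0.2189 − 0.078 = 0.1409 mm of expansion.
Compatibility: PL/(AE) = 0.1409 mm, so σ = P/A = E × (0.1409/950) = 20.91 MPa.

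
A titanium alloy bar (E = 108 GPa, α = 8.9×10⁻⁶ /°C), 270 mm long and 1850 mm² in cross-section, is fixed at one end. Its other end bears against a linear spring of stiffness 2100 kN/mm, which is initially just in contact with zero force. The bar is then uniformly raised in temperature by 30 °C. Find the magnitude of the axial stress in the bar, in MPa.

If the spring were absent the bar would lengthen by αΔT L = 8.9×10⁻⁶ × 30 × 270 = 0.07209 mm.
With a force P in the spring, the elastic change of the bar is PL/(AE) and that of the spring is P/k; compatibility requires their sum to equal δ_free.
P [ L/(AE) + 1/k ] = δ_free → P [ 270/(1850×108×10³) + 1/(2100×10³) ] = 0.07209.
P = 0.07209 / 1.828×10⁻⁶ = 39450 N.
σ = P/A = 39450/1850 = 21.32 MPa.

σ ≈ 21.3 MPa (compressive)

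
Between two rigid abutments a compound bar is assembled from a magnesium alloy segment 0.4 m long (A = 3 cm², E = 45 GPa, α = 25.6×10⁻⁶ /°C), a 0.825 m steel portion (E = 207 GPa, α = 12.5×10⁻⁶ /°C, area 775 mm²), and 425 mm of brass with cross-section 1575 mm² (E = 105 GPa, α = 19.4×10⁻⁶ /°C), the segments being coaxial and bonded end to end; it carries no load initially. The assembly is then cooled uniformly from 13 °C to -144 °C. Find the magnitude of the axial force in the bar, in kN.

Free thermal contraction of the whole bar: Σ αᵢΔT Lᵢ = 25.6×10⁻⁶×157×400 + 12.5×10⁻⁶×157×825 + 19.4×10⁻⁶×157×425 = 4.521 mm.
The rigid supports impose zero overall length change; the single axial force P common to all segments must satisfy P Σ Lᵢ/(AᵢEᵢ) = δ_free.
The series flexibility is Σ Lᵢ/(AᵢEᵢ) = 400/(300×45×10³) + 825/(775×207×10³) + 425/(1575×105×10³) = 3.734×10⁻⁵ mm/N.
P = 4.521 / 3.734×10⁻⁵ = 121100 N = 121.1 kN, tensile.

P ≈ 121 kN (tensile)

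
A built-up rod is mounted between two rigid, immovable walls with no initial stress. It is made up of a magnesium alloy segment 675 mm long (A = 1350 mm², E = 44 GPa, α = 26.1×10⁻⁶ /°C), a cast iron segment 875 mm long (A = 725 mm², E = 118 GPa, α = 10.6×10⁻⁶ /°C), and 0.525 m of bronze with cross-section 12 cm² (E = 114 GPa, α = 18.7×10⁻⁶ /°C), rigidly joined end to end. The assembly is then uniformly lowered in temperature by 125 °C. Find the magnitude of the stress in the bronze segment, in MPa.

σ ≈ 150 MPa (tensile)

With the walls removed the bar would change length by δ_free = Σ αᵢΔT Lᵢ = 26.1×10⁻⁶×125×675 + 10.6×10⁻⁶×125×875 + 18.7×10⁻⁶×125×525 = 4.589 mm.
The walls prevent any net length change, so an axial force P (same in every segment) develops. Compatibility: P · Σ Lᵢ/(AᵢEᵢ) = δ_free.
The series flexibility is Σ Lᵢ/(AᵢEᵢ) = 675/(1350×44×10³) + 875/(725×118×10³) + 525/(1200×114×10³) = 2.543×10⁻⁵ mm/N.
Hence P = δ_free / Σ(L/AE) = 4.589/2.543×10⁻⁵ = 180.5 kN (tensile).
σ_{bronze} = P / A = 180500 / 1200 = 150.4 MPa.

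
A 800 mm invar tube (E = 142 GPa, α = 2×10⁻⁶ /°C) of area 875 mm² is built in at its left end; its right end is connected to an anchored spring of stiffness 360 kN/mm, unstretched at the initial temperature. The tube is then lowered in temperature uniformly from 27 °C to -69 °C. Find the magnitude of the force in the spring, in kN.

P ≈ 16.7 kN

Free thermal contraction: δ_free = αΔT L = 2×10⁻⁶ × 96 × 800 = 0.1536 mm.
With a force P in the spring, the elastic change of the tube is PL/(AE) and that of the spring is P/k; compatibility requires their sum to equal δ_free.
P [ L/(AE) + 1/k ] = δ_free → P [ 800/(875×142×10³) + 1/(360×10³) ] = 0.1536.
P = 0.1536 / 9.216×10⁻⁶ = 16670 N.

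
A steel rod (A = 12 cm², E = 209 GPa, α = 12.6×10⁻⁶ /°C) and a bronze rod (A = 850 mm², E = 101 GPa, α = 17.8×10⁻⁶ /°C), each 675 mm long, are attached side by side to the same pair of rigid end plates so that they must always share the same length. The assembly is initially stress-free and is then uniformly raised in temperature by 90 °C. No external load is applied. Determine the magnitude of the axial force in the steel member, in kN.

P ≈ 29.9 kN (tensile in the steel)

Both members must finish at the same length. With the larger α, the bronze tends to over-expand; the plates restrain it, putting the bronze in compression and the steel in tension. With no external load the two internal forces are equal and opposite, magnitude P.
Compatibility of the two members (thermal + elastic change equal): (α₁ − α₂)ΔT = P·[1/(A₁E₁) + 1/(A₂E₂)].
|α₁ − α₂|·ΔT = 5.2×10⁻⁶ × 90 = 0.000468.
1/(A₁E₁) + 1/(A₂E₂) = 1/(1200×209×10³) + 1/(850×101×10³) = 1.564×10⁻⁸ N⁻¹.
So P = 0.000468 / 1.564×10⁻⁸ = 29.93 kN.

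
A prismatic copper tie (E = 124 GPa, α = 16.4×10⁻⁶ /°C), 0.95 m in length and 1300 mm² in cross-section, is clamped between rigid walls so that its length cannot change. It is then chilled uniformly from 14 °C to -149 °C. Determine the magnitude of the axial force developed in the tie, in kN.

P ≈ 431 kN (tensile)

Full restraint means ε = 0, so the stress is σ = EαΔT = 124×10³ × 16.4×10⁻⁶ × 163 = 331.5 MPa.
P = AEαΔT = 1300 × 124×10³ × 16.4×10⁻⁶ × 163 = 430.9 kN (tensile).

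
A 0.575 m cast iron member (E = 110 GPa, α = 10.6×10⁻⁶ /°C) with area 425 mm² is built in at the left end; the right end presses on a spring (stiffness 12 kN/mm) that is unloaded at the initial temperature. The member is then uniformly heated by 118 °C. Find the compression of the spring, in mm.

Free thermal expansion: δ_free = αΔT L = 10.6×10⁻⁶ × 118 × 575 = 0.7192 mm.
With a force P in the spring, the elastic change of the member is PL/(AE) and that of the spring is P/k; compatibility requires their sum to equal δ_free.
So P = δ_free / [L/(AE) + 1/k] = 0.7192 / [ 575/(425×110×10³) + 1/(12×10³) ].
P = 0.7192 / 9.563×10⁻⁵ = 7521 N.
Spring compression = P/k = 7521/(12×10³) = 0.6267 mm.

δ ≈ 0.627 mm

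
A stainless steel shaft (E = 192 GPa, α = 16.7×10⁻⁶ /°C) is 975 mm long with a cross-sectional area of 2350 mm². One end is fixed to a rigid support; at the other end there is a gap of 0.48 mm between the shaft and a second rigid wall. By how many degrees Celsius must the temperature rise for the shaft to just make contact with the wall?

ΔT ≈ 29.5 °C

The gap closes when αΔT L = 0.48 mm, since the shaft is still unstressed at that instant.
ΔT = 0.48 / (16.7×10⁻⁶ × 975) = 29.48 °C.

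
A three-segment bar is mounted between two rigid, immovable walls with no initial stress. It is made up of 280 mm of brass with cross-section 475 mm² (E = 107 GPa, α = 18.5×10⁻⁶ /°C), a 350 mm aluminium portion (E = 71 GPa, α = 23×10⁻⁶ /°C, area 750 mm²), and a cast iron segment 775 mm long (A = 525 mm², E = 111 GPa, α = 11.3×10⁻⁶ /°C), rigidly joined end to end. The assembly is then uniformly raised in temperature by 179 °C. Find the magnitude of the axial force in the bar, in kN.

If the supports were absent, the total length change would be Σ αᵢΔT Lᵢ = 18.5×10⁻⁶×179×280 + 23×10⁻⁶×179×350 + 11.3×10⁻⁶×179×775 = 3.936 mm.
The walls prevent any net length change, so an axial force P (same in every segment) develops. Compatibility: P · Σ Lᵢ/(AᵢEᵢ) = δ_free.
The series flexibility is Σ Lᵢ/(AᵢEᵢ) = 280/(475×107×10³) + 350/(750×71×10³) + 775/(525×111×10³) = 2.538×10⁻⁵ mm/N.
P = 3.936 / 2.538×10⁻⁵ = 155100 N = 155.1 kN, compressive.

P ≈ 155 kN (compressive)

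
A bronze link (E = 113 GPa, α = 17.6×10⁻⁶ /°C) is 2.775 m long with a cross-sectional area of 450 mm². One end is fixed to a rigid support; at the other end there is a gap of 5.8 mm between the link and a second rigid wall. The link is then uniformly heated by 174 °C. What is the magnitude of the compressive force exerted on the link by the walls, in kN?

Free thermal elongation = αΔT L = 17.6×10⁻⁶ × 174 × 2775 = 8.498 mm.
The gap closes (δ_free > 5.8 mm) and the wall then resists a further 8.498 − 5.8 = 2.698 mm of expansion.
Compatibility: PL/(AE) = 2.698 mm, so σ = P/A = E × (2.698/2775) = 109.9 MPa.
P = σA = 109.9 × 450 = 49.44 kN.

P ≈ 49.4 kN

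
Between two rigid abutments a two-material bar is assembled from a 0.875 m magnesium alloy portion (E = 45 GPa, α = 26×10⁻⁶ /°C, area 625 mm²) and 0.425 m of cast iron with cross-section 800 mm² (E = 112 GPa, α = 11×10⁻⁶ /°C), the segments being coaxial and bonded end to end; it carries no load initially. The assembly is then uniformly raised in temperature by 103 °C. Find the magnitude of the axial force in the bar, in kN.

Free thermal expansion of the whole bar: Σ αᵢΔT Lᵢ = 26×10⁻⁶×103×875 + 11×10⁻⁶×103×425 = 2.825 mm.
Since the ends are fixed, an axial force P builds up, equal in every segment, with P · Σ Lᵢ/(AᵢEᵢ) = δ_free.
Σ Lᵢ/(AᵢEᵢ) = 875/(625×45×10³) + 425/(800×112×10³) = 3.585×10⁻⁵ mm/N.
Hence P = δ_free / Σ(L/AE) = 2.825/3.585×10⁻⁵ = 78.78 kN (compressive).

P ≈ 78.8 kN (compressive)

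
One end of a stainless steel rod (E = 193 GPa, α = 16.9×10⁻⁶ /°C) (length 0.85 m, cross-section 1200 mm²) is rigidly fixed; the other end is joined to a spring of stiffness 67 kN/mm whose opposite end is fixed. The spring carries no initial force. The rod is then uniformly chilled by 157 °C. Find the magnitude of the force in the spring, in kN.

P ≈ 121 kN

If the spring were absent the rod would shorten by αΔT L = 16.9×10⁻⁶ × 157 × 850 = 2.255 mm.
Let P be the tensile force in the spring. The rod extends elastically by PL/(AE) and the spring stretches by P/k; together these equal δ_free.
P [ L/(AE) + 1/k ] = δ_free → P [ 850/(1200×193×10³) + 1/(67×10³) ] = 2.255.
P = 2.255 / 1.86×10⁻⁵ = 121300 N.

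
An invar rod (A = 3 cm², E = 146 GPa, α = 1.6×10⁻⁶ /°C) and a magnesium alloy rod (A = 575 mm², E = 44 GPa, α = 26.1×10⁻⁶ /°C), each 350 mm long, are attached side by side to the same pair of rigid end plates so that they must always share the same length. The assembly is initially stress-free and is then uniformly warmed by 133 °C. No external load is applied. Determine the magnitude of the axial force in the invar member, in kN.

The magnesium alloy has the larger α, so on heating it would change length more than the invar if both were free. The rigid plates force a common final length, so the magnesium alloy is put into compression and the invar into tension, with equal and opposite forces P (no external load).
Equating the net (thermal + elastic) strains gives |α₁ − α₂|·ΔT = P·[1/(A₁E₁) + 1/(A₂E₂)].
|α₁ − α₂|·ΔT = 24.5×10⁻⁶ × 133 = 0.003259.
1/(A₁E₁) + 1/(A₂E₂) = 1/(300×146×10³) + 1/(575×44×10³) = 6.236×10⁻⁸ N⁻¹.
P = 0.003259 / 6.236×10⁻⁸ = 52260 N = 52.26 kN.

P ≈ 52.3 kN (tensile in the invar)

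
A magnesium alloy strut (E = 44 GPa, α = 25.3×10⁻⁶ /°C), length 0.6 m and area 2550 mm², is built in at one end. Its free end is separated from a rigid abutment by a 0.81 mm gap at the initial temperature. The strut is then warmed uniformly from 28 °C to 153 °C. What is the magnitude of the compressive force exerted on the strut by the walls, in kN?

P ≈ 203 kN

Free thermal elongation = αΔT L = 25.3×10⁻⁶ × 125 × 600 = 1.897 mm.
After closing the 0.81 mm clearance, 1.897 − 0.81 = 1.087 mm of expansion remains to be suppressed by the wall.
That suppressed elongation corresponds to σ = E·Δ/L = 44×10³ × 1.087/600 = 79.75 MPa.
P = σA = 79.75 × 2550 = 203.4 kN.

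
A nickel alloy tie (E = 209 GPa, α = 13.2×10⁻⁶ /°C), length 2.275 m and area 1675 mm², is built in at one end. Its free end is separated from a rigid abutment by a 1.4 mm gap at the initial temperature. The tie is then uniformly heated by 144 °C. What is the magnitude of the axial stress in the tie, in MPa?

If the wall were absent the tie would grow by αΔT L = 13.2×10⁻⁶ × 144 × 2275 = 4.324 mm.
The gap closes (δ_free > 1.4 mm) and the wall then resists a further 4.324 − 1.4 = 2.924 mm of expansion.
That suppressed elongation corresponds to σ = E·Δ/L = 209×10³ × 2.924/2275 = 268.7 MPa.

σ ≈ 269 MPa (compressive)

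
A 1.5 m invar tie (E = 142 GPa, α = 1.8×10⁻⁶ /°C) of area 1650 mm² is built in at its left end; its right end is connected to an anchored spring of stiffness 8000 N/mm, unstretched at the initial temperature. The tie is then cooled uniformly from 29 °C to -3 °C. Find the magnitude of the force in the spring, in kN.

P ≈ 0.658 kN

The unrestrained thermal change is αΔT L = 1.8×10⁻⁶ × 32 × 1500 = 0.0864 mm.
With a force P in the spring, the elastic change of the tie is PL/(AE) and that of the spring is P/k; compatibility requires their sum to equal δ_free.
P [ L/(AE) + 1/k ] = δ_free → P [ 1500/(1650×142×10³) + 1/(8000) ] = 0.0864.
P = 0.0864 / 0.0001314 = 657.5 N.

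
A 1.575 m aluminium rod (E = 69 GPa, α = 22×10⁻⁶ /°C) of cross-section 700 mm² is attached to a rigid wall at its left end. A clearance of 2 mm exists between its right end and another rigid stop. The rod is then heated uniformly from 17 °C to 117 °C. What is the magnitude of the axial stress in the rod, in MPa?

Free thermal elongation = αΔT L = 22×10⁻⁶ × 100 × 1575 = 3.465 mm.
This exceeds the 2 mm gap, so the wall pushes back. The portion of expansion that must be recovered elastically is δ_free − gap = 3.465 − 2 = 1.465 mm.
So σ = E(δ_free − g)/L = 69×10³ × 1.465/1575 = 64.18 MPa.

σ ≈ 64.2 MPa (compressive)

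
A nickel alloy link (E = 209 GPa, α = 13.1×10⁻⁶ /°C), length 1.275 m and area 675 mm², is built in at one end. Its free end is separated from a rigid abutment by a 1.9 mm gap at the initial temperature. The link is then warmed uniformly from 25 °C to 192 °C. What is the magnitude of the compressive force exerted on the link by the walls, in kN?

P ≈ 98.4 kN

If the wall were absent the link would grow by αΔT L = 13.1×10⁻⁶ × 167 × 1275 = 2.789 mm.
This exceeds the 1.9 mm gap, so the wall pushes back. The portion of expansion that must be recovered elastically is δ_free − gap = 2.789 − 1.9 = 0.8893 mm.
That suppressed elongation corresponds to σ = E·Δ/L = 209×10³ × 0.8893/1275 = 145.8 MPa.
P = σA = 145.8 × 675 = 98.4 kN.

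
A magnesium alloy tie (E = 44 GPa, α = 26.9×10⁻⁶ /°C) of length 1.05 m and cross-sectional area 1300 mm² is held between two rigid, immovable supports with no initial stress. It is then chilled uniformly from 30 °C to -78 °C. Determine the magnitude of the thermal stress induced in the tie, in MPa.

Because both ends are immovable the net strain is zero, and the suppressed thermal strain is αΔT = 26.9×10⁻⁶ × 108 = 2905.2×10⁻⁶.
Hence σ = E·αΔT = 44×10³ × 2905.2×10⁻⁶ = 127.8 MPa, tensile.

σ ≈ 128 MPa (tensile)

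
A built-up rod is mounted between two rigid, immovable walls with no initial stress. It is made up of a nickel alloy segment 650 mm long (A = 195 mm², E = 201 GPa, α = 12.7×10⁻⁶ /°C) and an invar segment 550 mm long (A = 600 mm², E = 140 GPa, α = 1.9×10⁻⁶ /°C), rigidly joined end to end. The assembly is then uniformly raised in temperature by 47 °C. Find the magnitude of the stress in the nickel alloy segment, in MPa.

Free thermal expansion of the whole bar: Σ αᵢΔT Lᵢ = 12.7×10⁻⁶×47×650 + 1.9×10⁻⁶×47×550 = 0.4371 mm.
Since the ends are fixed, an axial force P builds up, equal in every segment, with P · Σ Lᵢ/(AᵢEᵢ) = δ_free.
The series flexibility is Σ Lᵢ/(AᵢEᵢ) = 650/(195×201×10³) + 550/(600×140×10³) = 2.313×10⁻⁵ mm/N.
P = 0.4371 / 2.313×10⁻⁵ = 18900 N = 18.9 kN, compressive.
σ_{nickel alloy} = P / A = 18900 / 195 = 96.9 MPa.

σ ≈ 96.9 MPa (compressive)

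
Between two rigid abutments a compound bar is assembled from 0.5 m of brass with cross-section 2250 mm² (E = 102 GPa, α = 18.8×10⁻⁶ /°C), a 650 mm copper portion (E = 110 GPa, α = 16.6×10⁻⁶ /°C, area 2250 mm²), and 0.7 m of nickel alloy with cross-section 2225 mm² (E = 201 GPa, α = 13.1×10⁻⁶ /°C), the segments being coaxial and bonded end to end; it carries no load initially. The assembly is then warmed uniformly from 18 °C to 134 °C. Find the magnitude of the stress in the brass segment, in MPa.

σ ≈ 238 MPa (compressive)

With the walls removed the bar would change length by δ_free = Σ αᵢΔT Lᵢ = 18.8×10⁻⁶×116×500 + 16.6×10⁻⁶×116×650 + 13.1×10⁻⁶×116×700 = 3.406 mm.
The walls prevent any net length change, so an axial force P (same in every segment) develops. Compatibility: P · Σ Lᵢ/(AᵢEᵢ) = δ_free.
Σ Lᵢ/(AᵢEᵢ) = 500/(2250×102×10³) + 650/(2250×110×10³) + 700/(2225×201×10³) = 6.37×10⁻⁶ mm/N.
Hence P = δ_free / Σ(L/AE) = 3.406/6.37×10⁻⁶ = 534.6 kN (compressive).
σ_{brass} = P / A = 534600 / 2250 = 237.6 MPa.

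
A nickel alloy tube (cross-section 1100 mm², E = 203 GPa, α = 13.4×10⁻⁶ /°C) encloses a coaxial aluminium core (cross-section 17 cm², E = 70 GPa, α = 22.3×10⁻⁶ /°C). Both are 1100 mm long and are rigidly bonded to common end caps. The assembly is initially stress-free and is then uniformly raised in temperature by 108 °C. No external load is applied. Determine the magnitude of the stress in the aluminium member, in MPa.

σ ≈ 43.9 MPa (compressive)

The aluminium has the larger α, so on heating it would change length more than the nickel alloy if both were free. The rigid plates force a common final length, so the aluminium is put into compression and the nickel alloy into tension, with equal and opposite forces P (no external load).
Equating the net (thermal + elastic) strains gives |α₁ − α₂|·ΔT = P·[1/(A₁E₁) + 1/(A₂E₂)].
|α₁ − α₂|·ΔT = 8.9×10⁻⁶ × 108 = 0.0009612.
1/(A₁E₁) + 1/(A₂E₂) = 1/(1100×203×10³) + 1/(1700×70×10³) = 1.288×10⁻⁸ N⁻¹.
So P = 0.0009612 / 1.288×10⁻⁸ = 74.62 kN.
σ_{aluminium} = P/A₂ = 74620/1700 = 43.89 MPa, compressive.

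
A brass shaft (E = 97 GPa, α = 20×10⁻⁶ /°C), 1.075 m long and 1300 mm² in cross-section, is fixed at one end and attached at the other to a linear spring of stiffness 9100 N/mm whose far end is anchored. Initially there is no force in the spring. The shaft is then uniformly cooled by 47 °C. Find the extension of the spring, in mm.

If the spring were absent the shaft would shorten by αΔT L = 20×10⁻⁶ × 47 × 1075 = 1.01 mm.
Let P be the tensile force in the spring. The shaft extends elastically by PL/(AE) and the spring stretches by P/k; together these equal δ_free.
So P = δ_free / [L/(AE) + 1/k] = 1.01 / [ 1075/(1300×97×10³) + 1/(9100) ].
P = 1.01 / 0.0001184 = 8534 N.
Spring extension = P/k = 8534/(9100) = 0.9378 mm.

δ ≈ 0.938 mm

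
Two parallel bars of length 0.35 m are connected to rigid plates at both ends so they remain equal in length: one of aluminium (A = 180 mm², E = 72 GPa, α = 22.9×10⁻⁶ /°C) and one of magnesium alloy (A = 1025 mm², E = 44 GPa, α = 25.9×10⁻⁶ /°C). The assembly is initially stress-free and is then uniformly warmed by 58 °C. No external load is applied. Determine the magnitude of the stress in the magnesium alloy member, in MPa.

The magnesium alloy has the larger α, so on heating it would change length more than the aluminium if both were free. The rigid plates force a common final length, so the magnesium alloy is put into compression and the aluminium into tension, with equal and opposite forces P (no external load).
Setting the final lengths equal and cancelling L: (α₁ − α₂)ΔT = P/(A₁E₁) + P/(A₂E₂).
|α₁ − α₂|·ΔT = 3×10⁻⁶ × 58 = 0.000174.
1/(A₁E₁) + 1/(A₂E₂) = 1/(180×72×10³) + 1/(1025×44×10³) = 9.933×10⁻⁸ N⁻¹.
P = 0.000174 / 9.933×10⁻⁸ = 1752 N = 1.752 kN.
σ_{magnesium alloy} = P/A₂ = 1752/1025 = 1.709 MPa, compressive.

σ ≈ 1.71 MPa (compressive)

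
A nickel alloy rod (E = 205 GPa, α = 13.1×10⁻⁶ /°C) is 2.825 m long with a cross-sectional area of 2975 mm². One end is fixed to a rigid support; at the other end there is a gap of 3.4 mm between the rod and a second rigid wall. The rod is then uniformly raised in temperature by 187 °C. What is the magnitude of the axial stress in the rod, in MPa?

If the wall were absent the rod would grow by αΔT L = 13.1×10⁻⁶ × 187 × 2825 = 6.92 mm.
The gap closes (δ_free > 3.4 mm) and the wall then resists a further 6.92 − 3.4 = 3.52 mm of expansion.
That suppressed elongation corresponds to σ = E·Δ/L = 205×10³ × 3.52/2825 = 255.5 MPa.

σ ≈ 255 MPa (compressive)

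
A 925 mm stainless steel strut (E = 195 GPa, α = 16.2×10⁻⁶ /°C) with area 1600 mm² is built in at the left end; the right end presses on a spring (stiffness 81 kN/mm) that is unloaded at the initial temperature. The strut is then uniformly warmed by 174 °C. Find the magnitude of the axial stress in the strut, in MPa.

σ ≈ 106 MPa (compressive)

If the spring were absent the strut would lengthen by αΔT L = 16.2×10⁻⁶ × 174 × 925 = 2.607 mm.
With a force P in the spring, the elastic change of the strut is PL/(AE) and that of the spring is P/k; compatibility requires their sum to equal δ_free.
So P = δ_free / [L/(AE) + 1/k] = 2.607 / [ 925/(1600×195×10³) + 1/(81×10³) ].
P = 2.607 / 1.531×10⁻⁵ = 170300 N.
σ = P/A = 170300/1600 = 106.4 MPa.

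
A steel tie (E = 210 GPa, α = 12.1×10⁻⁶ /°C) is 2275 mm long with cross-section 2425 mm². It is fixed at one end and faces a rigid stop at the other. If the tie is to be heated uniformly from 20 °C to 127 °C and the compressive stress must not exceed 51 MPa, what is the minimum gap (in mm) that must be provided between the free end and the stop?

g ≈ 2.39 mm

Free expansion if unrestrained: δ_free = αΔT L = 12.1×10⁻⁶ × 107 × 2275 = 2.945 mm.
A stress of 51 MPa corresponds to the wall pushing the tie back by σL/E = 51×2275/(210×10³) = 0.5525 mm.
So the gap has to take up the difference, g_min = δ_free − σL/E = 2.945 − 0.5525 = 2.393 mm.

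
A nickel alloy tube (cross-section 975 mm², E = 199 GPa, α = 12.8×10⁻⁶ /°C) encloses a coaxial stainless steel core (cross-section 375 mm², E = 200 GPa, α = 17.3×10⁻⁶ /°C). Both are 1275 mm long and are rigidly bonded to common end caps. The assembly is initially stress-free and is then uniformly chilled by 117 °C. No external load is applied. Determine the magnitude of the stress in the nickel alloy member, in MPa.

The stainless steel has the larger α, so on cooling it would change length more than the nickel alloy if both were free. The rigid plates force a common final length, so the stainless steel is put into tension and the nickel alloy into compression, with equal and opposite forces P (no external load).
Compatibility of the two members (thermal + elastic change equal): (α₁ − α₂)ΔT = P·[1/(A₁E₁) + 1/(A₂E₂)].
|α₁ − α₂|·ΔT = 4.5×10⁻⁶ × 117 = 0.0005265.
1/(A₁E₁) + 1/(A₂E₂) = 1/(975×199×10³) + 1/(375×200×10³) = 1.849×10⁻⁸ N⁻¹.
So P = 0.0005265 / 1.849×10⁻⁸ = 28.48 kN.
σ_{nickel alloy} = P/A₁ = 28480/975 = 29.21 MPa, compressive.

σ ≈ 29.2 MPa (compressive)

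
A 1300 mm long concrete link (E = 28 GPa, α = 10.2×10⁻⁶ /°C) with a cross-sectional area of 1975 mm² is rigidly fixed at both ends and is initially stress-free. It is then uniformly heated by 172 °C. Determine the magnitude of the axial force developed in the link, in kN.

With zero net strain, σ = E·αΔT = 28 GPa × 10.2×10⁻⁶ × 172 = 49.12 MPa.
Then P = σA = 49.12 × 1975 mm² = 97.02 kN, compressive.

P ≈ 97 kN (compressive)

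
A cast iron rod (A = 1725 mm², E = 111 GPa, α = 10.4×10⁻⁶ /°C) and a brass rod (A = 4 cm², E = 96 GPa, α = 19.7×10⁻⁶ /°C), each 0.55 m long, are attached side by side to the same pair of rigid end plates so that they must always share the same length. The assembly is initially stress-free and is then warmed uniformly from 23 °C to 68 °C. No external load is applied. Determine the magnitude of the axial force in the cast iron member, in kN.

Equilibrium of a rigid end plate with no external load gives equal and opposite internal forces ±P in the two members. Since α_{brass} > α_{cast iron}, heating drives the brass into compression and the cast iron into tension.
Equating the net (thermal + elastic) strains gives |α₁ − α₂|·ΔT = P·[1/(A₁E₁) + 1/(A₂E₂)].
|α₁ − α₂|·ΔT = 9.3×10⁻⁶ × 45 = 0.0004185.
1/(A₁E₁) + 1/(A₂E₂) = 1/(1725×111×10³) + 1/(400×96×10³) = 3.126×10⁻⁸ N⁻¹.
So P = 0.0004185 / 3.126×10⁻⁸ = 13.39 kN.

P ≈ 13.4 kN (tensile in the cast iron)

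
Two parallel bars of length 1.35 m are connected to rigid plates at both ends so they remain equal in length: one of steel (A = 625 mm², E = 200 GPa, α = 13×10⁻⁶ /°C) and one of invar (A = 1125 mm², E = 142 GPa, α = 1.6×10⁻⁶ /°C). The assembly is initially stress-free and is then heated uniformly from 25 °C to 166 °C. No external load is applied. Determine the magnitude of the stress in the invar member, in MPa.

σ ≈ 100 MPa (tensile)

Both members must finish at the same length. With the larger α, the steel tends to over-expand; the plates restrain it, putting the steel in compression and the invar in tension. With no external load the two internal forces are equal and opposite, magnitude P.
Compatibility of the two members (thermal + elastic change equal): (α₁ − α₂)ΔT = P·[1/(A₁E₁) + 1/(A₂E₂)].
|α₁ − α₂|·ΔT = 11.4×10⁻⁶ × 141 = 0.001607.
1/(A₁E₁) + 1/(A₂E₂) = 1/(625×200×10³) + 1/(1125×142×10³) = 1.426×10⁻⁸ N⁻¹.
So P = 0.001607 / 1.426×10⁻⁸ = 112.7 kN.
σ_{invar} = P/A₂ = 112700/1125 = 100.2 MPa, tensile.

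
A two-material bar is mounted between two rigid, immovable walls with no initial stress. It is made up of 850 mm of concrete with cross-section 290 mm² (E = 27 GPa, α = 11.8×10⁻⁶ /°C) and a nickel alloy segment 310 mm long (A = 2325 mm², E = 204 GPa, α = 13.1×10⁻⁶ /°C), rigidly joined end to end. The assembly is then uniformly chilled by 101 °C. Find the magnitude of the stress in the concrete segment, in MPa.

σ ≈ 44.9 MPa (tensile)

With the walls removed the bar would change length by δ_free = Σ αᵢΔT Lᵢ = 11.8×10⁻⁶×101×850 + 13.1×10⁻⁶×101×310 = 1.423 mm.
Since the ends are fixed, an axial force P builds up, equal in every segment, with P · Σ Lᵢ/(AᵢEᵢ) = δ_free.
The series flexibility is Σ Lᵢ/(AᵢEᵢ) = 850/(290×27×10³) + 310/(2325×204×10³) = 0.0001092 mm/N.
Hence P = δ_free / Σ(L/AE) = 1.423/0.0001092 = 13.03 kN (tensile).
σ_{concrete} = P / A = 13030 / 290 = 44.94 MPa.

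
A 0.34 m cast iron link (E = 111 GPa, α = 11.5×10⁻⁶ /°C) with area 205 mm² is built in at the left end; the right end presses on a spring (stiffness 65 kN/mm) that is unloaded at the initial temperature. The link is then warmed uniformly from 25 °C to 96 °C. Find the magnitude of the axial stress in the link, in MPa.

σ ≈ 44.7 MPa (compressive)

The unrestrained thermal change is αΔT L = 11.5×10⁻⁶ × 71 × 340 = 0.2776 mm.
Let P be the compressive force at the spring. The link shortens elastically by PL/(AE) and the spring compresses by P/k; together these equal δ_free.
So P = δ_free / [L/(AE) + 1/k] = 0.2776 / [ 340/(205×111×10³) + 1/(65×10³) ].
P = 0.2776 / 3.033×10⁻⁵ = 9154 N.
σ = P/A = 9154/205 = 44.65 MPa.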